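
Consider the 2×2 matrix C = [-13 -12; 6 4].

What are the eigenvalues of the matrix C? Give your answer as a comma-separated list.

-5, -4

det(C - λI) = (-13 - λ)(4 - λ) - (-12)·(6) = λ^2 + 9λ + 20.
This factors as (λ + 5)·(λ + 4) = 0.
Eigenvalues: -5, -4.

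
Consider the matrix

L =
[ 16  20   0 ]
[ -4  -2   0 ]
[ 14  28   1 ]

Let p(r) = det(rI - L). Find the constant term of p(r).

-48

p(r) = r^3 - 15r^2 + 62r - 48.
The constant term is -48.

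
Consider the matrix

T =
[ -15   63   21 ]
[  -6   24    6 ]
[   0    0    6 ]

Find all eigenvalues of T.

3, 6, 6

Compute the characteristic polynomial p(s) = det(sI - T).
Cofactor expansion gives p(s) = s^3 - 15s^2 + 72s - 108.
Rational-root test: s = 3 gives p(3) = 0.
Factor out (s - 3): p(s) = (s - 3)·(s^2 - 12s + 36).
The quadratic factor is (s - 6)^2.
Eigenvalues: 3, 6, 6.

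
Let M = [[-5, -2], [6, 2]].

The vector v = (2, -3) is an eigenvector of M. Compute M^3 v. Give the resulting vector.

(-16, 24)

First find the eigenvalue: Mv = (-4, 6) = -2·(2, -3), so λ = -2.
Then M^3 v = λ^3·v = (-2)^3·(2, -3) = -8·(2, -3) = (-16, 24).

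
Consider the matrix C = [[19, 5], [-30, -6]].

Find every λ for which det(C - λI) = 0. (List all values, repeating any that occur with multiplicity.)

det(C - tI) = (19 - t)(-6 - t) - (5)·(-30) = t^2 - 13t + 36.
This factors as (t - 4)·(t - 9) = 0.
Eigenvalues: 4, 9.

4, 9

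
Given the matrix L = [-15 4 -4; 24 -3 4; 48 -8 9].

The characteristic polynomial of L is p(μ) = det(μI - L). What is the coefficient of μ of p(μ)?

11

p(μ) = μ^3 + 9μ^2 + 11μ - 21.
The coefficient of μ is 11.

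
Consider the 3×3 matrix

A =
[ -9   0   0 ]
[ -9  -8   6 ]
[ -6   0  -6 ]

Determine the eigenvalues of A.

The characteristic polynomial is p(λ) = det(λI - A).
Expanding along the first row, p(λ) = λ^3 + 23λ^2 + 174λ + 432.
Rational-root test: λ = -6 gives p(-6) = 0.
Dividing by (λ + 6) leaves λ^2 + 17λ + 72.
The quadratic factors as (λ + 9)·(λ + 8).
Eigenvalues: -9, -8, -6.

-9, -8, -6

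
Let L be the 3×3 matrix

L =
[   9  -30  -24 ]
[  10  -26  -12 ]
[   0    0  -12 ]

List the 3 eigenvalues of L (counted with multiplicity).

The characteristic polynomial is p(λ) = det(λI - L).
Expanding the 3×3 determinant: p(λ) = λ^3 + 29λ^2 + 270λ + 792.
Try λ = -12: p(-12) = 0, so -12 is a root.
Factor out (λ + 12): p(λ) = (λ + 12)·(λ^2 + 17λ + 66).
The quadratic factors as (λ + 11)·(λ + 6).
Eigenvalues: -12, -11, -6.

-12, -11, -6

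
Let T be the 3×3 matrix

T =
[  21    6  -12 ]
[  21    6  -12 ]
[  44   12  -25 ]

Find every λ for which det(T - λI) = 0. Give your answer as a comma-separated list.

Compute the characteristic polynomial p(lambda) = det(lambda·I - T).
Expanding the 3×3 determinant: p(lambda) = lambda^3 - 2·lambda^2 - 3·lambda.
Since p(-1) = 0, lambda = -1 is a root.
Factor out (lambda + 1): p(lambda) = (lambda + 1)·(lambda^2 - 3·lambda).
The quadratic factors as lambda·(lambda - 3).
Eigenvalues: -1, 0, 3.

-1, 0, 3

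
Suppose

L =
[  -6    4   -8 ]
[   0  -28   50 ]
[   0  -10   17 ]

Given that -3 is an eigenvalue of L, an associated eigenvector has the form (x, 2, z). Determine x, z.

We need (L + 3I)v = 0.
L + 3I = [[-3, 4, -8], [0, -25, 50], [0, -10, 20]].
Row 1: (-3)·x + (4)·2 + (-8)·z = 0
Row 2: (0)·x + (-25)·2 + (50)·z = 0
Row 3: (0)·x + (-10)·2 + (20)·z = 0
Solving gives x = 0, z = 1.
Check: L·(0, 2, 1) = (0, -6, -3) = -3·(0, 2, 1).

0, 1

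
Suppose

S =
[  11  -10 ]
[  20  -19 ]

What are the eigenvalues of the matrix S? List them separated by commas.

det(S - λI) = (11 - λ)(-19 - λ) - (-10)·(20) = λ^2 + 8λ - 9.
This factors as (λ + 9)·(λ - 1) = 0.
Eigenvalues: -9, 1.

-9, 1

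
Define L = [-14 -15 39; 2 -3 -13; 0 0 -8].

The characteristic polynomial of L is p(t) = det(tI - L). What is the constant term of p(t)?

576

p(t) = t^3 + 25t^2 + 208t + 576.
The constant term is 576.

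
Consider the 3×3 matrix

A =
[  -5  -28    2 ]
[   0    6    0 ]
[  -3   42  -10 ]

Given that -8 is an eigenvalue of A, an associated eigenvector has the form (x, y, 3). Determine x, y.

We need (A + 8I)v = 0.
A + 8I = [[3, -28, 2], [0, 14, 0], [-3, 42, -2]].
Row 1: (3)·x + (-28)·y + (2)·3 = 0
Row 2: (0)·x + (14)·y + (0)·3 = 0
Row 3: (-3)·x + (42)·y + (-2)·3 = 0
Solving gives x = -2, y = 0.
Check: A·(-2, 0, 3) = (16, 0, -24) = -8·(-2, 0, 3).

-2, 0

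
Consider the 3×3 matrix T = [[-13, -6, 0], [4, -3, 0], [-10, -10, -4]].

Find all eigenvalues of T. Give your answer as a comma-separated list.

-9, -7, -4

Set up det(tI - T) = 0.
Cofactor expansion gives p(t) = t^3 + 20t^2 + 127t + 252.
Since p(-4) = 0, t = -4 is a root.
Factor out (t + 4): p(t) = (t + 4)·(t^2 + 16t + 63).
The quadratic factors as (t + 9)·(t + 7).
Eigenvalues: -9, -7, -4.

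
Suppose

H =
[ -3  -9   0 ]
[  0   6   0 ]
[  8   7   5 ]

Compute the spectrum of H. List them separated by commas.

-3, 5, 6

Compute the characteristic polynomial p(t) = det(tI - H).
Cofactor expansion gives p(t) = t^3 - 8t^2 - 3t + 90.
Since p(6) = 0, t = 6 is a root.
Factor out (t - 6): p(t) = (t - 6)·(t^2 - 2t - 15).
The quadratic factors as (t + 3)·(t - 5).
Eigenvalues: -3, 5, 6.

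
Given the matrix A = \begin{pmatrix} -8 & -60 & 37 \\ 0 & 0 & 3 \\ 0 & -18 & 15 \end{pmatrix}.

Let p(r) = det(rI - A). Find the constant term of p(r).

432

p(r) = r^3 - 7r^2 - 66r + 432.
The constant term is 432.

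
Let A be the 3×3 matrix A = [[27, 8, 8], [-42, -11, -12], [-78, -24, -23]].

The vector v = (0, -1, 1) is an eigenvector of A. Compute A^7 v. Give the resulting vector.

First find the eigenvalue: Av = (0, -1, 1) = 1·(0, -1, 1), so λ = 1.
Then A^7 v = λ^7·v = 1^7·(0, -1, 1) = 1·(0, -1, 1) = (0, -1, 1).

(0, -1, 1)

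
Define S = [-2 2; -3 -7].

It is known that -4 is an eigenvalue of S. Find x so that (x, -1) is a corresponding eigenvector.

We need (S + 4I)v = 0.
S + 4I = [[2, 2], [-3, -3]].
Row 1: (2)·x + (2)·-1 = 0
Row 2: (-3)·x + (-3)·-1 = 0
Solving gives x = 1.
Check: S·(1, -1) = (-4, 4) = -4·(1, -1).

1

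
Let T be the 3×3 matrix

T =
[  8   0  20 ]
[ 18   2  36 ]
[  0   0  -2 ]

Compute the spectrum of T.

The characteristic polynomial is p(λ) = det(λI - T).
Cofactor expansion gives p(λ) = λ^3 - 8λ^2 - 4λ + 32.
Since p(2) = 0, λ = 2 is a root.
Factor out (λ - 2): p(λ) = (λ - 2)·(λ^2 - 6λ - 16).
The quadratic factors as (λ + 2)·(λ - 8).
Eigenvalues: -2, 2, 8.

-2, 2, 8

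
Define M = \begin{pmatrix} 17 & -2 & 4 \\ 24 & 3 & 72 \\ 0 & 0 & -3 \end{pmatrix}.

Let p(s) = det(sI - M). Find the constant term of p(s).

297

p(s) = s^3 - 17s^2 + 39s + 297.
The constant term is 297.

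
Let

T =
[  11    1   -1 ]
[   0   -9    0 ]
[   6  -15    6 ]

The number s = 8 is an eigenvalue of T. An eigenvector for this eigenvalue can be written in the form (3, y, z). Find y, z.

0, 9

We need (T - 8I)v = 0.
T - 8I = [[3, 1, -1], [0, -17, 0], [6, -15, -2]].
Row 1: (3)·3 + (1)·y + (-1)·z = 0
Row 2: (0)·3 + (-17)·y + (0)·z = 0
Row 3: (6)·3 + (-15)·y + (-2)·z = 0
Solving gives y = 0, z = 9.
Check: T·(3, 0, 9) = (24, 0, 72) = 8·(3, 0, 9).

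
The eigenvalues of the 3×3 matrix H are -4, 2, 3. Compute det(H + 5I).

56

If H has eigenvalues -4, 2, 3, then H + 5I has eigenvalues 1, 7, 8.
det(H + 5I) = (1) · (7) · (8) = 56.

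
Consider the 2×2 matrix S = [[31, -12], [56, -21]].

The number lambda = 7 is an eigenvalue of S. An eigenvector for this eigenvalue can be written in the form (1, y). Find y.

2

We need (S - 7I)v = 0.
S - 7I = [[24, -12], [56, -28]].
Row 1: (24)·1 + (-12)·y = 0
Row 2: (56)·1 + (-28)·y = 0
Solving gives y = 2.
Check: S·(1, 2) = (7, 14) = 7·(1, 2).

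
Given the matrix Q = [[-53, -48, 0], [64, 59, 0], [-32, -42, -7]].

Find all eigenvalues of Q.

-7, -5, 11

The characteristic polynomial is p(t) = det(tI - Q).
Cofactor expansion gives p(t) = t^3 + t^2 - 97t - 385.
Rational-root test: t = -5 gives p(-5) = 0.
Factor out (t + 5): p(t) = (t + 5)·(t^2 - 4t - 77).
The quadratic factors as (t + 7)·(t - 11).
Eigenvalues: -7, -5, 11.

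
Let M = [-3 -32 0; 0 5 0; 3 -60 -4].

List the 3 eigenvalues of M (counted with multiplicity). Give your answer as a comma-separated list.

-4, -3, 5

Set up det(tI - M) = 0.
Cofactor expansion gives p(t) = t^3 + 2t^2 - 23t - 60.
Try t = -3: p(-3) = 0, so -3 is a root.
Factor out (t + 3): p(t) = (t + 3)·(t^2 - t - 20).
The quadratic factors as (t + 4)·(t - 5).
Eigenvalues: -4, -3, 5.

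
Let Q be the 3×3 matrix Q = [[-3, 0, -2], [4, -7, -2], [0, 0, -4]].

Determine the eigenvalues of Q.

The characteristic polynomial is p(t) = det(tI - Q).
Expanding along the first row, p(t) = t^3 + 14t^2 + 61t + 84.
Rational-root test: t = -3 gives p(-3) = 0.
Factor out (t + 3): p(t) = (t + 3)·(t^2 + 11t + 28).
The quadratic factors as (t + 7)·(t + 4).
Eigenvalues: -7, -4, -3.

-7, -4, -3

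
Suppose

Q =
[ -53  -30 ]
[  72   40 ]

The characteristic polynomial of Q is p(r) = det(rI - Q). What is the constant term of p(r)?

p(r) = r^2 + 13r + 40.
The constant term is 40.

40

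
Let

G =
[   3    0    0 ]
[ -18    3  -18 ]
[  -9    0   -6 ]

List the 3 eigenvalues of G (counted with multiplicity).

Compute the characteristic polynomial p(λ) = det(λI - G).
Cofactor expansion gives p(λ) = λ^3 - 27λ + 54.
Since p(3) = 0, λ = 3 is a root.
Factor out (λ - 3): p(λ) = (λ - 3)·(λ^2 + 3λ - 18).
The quadratic factors as (λ + 6)·(λ - 3).
Eigenvalues: -6, 3, 3.

-6, 3, 3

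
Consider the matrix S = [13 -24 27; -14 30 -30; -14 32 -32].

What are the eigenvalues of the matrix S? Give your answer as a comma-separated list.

-2, 6, 7

Set up det(μI - S) = 0.
Expanding the 3×3 determinant: p(μ) = μ^3 - 11μ^2 + 16μ + 84.
Try μ = -2: p(-2) = 0, so -2 is a root.
Dividing by (μ + 2) leaves μ^2 - 13μ + 42.
The quadratic factors as (μ - 6)·(μ - 7).
Eigenvalues: -2, 6, 7.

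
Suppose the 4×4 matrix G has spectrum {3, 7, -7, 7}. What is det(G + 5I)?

If G has eigenvalues 3, 7, -7, 7, then G + 5I has eigenvalues 8, 12, -2, 12.
det(G + 5I) = (8) · (12) · (-2) · (12) = -2304.

-2304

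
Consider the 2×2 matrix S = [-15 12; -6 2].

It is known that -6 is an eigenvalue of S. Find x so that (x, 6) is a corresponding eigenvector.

8

We need (S + 6I)v = 0.
S + 6I = [[-9, 12], [-6, 8]].
Row 1: (-9)·x + (12)·6 = 0
Row 2: (-6)·x + (8)·6 = 0
Solving gives x = 8.
Check: S·(8, 6) = (-48, -36) = -6·(8, 6).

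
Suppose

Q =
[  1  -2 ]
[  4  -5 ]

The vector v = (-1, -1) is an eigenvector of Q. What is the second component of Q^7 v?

1

First find the eigenvalue: Qv = (1, 1) = -1·(-1, -1), so λ = -1.
Then Q^7 v = λ^7·v = (-1)^7·(-1, -1) = -1·(-1, -1) = (1, 1).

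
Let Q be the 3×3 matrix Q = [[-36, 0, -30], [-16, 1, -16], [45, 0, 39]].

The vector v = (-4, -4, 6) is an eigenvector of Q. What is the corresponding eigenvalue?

9

Compute Qv: Q·(-4, -4, 6) = (-36, -36, 54).
Since Qv = λv, compare component 1: -36 = λ·-4, so λ = 9.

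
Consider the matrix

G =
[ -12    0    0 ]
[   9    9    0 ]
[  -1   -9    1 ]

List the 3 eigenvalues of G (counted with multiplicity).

G is lower triangular, so its eigenvalues are the diagonal entries.
Diagonal: -12, 9, 1.

-12, 1, 9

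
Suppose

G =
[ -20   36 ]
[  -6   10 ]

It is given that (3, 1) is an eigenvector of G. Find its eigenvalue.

-8

Compute Gv: G·(3, 1) = (-24, -8).
Since Gv = λv, compare component 1: -24 = λ·3, so λ = -8.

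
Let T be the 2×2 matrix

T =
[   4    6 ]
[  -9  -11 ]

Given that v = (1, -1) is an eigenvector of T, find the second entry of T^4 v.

-16

First find the eigenvalue: Tv = (-2, 2) = -2·(1, -1), so λ = -2.
Then T^4 v = λ^4·v = (-2)^4·(1, -1) = 16·(1, -1) = (16, -16).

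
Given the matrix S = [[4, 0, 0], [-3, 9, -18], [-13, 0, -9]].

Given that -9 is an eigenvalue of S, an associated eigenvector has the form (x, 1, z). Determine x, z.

0, 1

We need (S + 9I)v = 0.
S + 9I = [[13, 0, 0], [-3, 18, -18], [-13, 0, 0]].
Row 1: (13)·x + (0)·1 + (0)·z = 0
Row 2: (-3)·x + (18)·1 + (-18)·z = 0
Row 3: (-13)·x + (0)·1 + (0)·z = 0
Solving gives x = 0, z = 1.
Check: S·(0, 1, 1) = (0, -9, -9) = -9·(0, 1, 1).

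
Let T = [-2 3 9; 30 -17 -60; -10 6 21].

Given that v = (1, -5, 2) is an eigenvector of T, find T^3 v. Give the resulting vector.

(1, -5, 2)

First find the eigenvalue: Tv = (1, -5, 2) = 1·(1, -5, 2), so λ = 1.
Then T^3 v = λ^3·v = 1^3·(1, -5, 2) = 1·(1, -5, 2) = (1, -5, 2).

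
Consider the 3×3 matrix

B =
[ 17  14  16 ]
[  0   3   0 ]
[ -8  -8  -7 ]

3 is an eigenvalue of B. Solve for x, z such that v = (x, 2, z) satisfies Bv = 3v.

We need (B - 3I)v = 0.
B - 3I = [[14, 14, 16], [0, 0, 0], [-8, -8, -10]].
Row 1: (14)·x + (14)·2 + (16)·z = 0
Row 2: (0)·x + (0)·2 + (0)·z = 0
Row 3: (-8)·x + (-8)·2 + (-10)·z = 0
Solving gives x = -2, z = 0.
Check: B·(-2, 2, 0) = (-6, 6, 0) = 3·(-2, 2, 0).

-2, 0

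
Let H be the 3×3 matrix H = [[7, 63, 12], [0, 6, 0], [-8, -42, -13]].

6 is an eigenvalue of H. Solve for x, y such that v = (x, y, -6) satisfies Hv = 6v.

9, 1

We need (H - 6I)v = 0.
H - 6I = [[1, 63, 12], [0, 0, 0], [-8, -42, -19]].
Row 1: (1)·x + (63)·y + (12)·-6 = 0
Row 2: (0)·x + (0)·y + (0)·-6 = 0
Row 3: (-8)·x + (-42)·y + (-19)·-6 = 0
Solving gives x = 9, y = 1.
Check: H·(9, 1, -6) = (54, 6, -36) = 6·(9, 1, -6).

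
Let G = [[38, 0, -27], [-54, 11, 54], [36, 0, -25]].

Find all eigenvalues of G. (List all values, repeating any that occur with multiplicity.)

2, 11, 11

The characteristic polynomial is p(s) = det(sI - G).
Expanding the 3×3 determinant: p(s) = s^3 - 24s^2 + 165s - 242.
Rational-root test: s = 11 gives p(11) = 0.
Dividing by (s - 11) leaves s^2 - 13s + 22.
The quadratic factors as (s - 2)·(s - 11).
Eigenvalues: 2, 11, 11.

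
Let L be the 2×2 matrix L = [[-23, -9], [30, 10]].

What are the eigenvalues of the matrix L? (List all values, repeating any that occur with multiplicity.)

det(L - λI) = (-23 - λ)(10 - λ) - (-9)·(30) = λ^2 + 13λ + 40.
This factors as (λ + 8)·(λ + 5) = 0.
Eigenvalues: -8, -5.

-8, -5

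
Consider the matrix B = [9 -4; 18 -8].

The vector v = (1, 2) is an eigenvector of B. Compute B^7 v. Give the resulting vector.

(1, 2)

First find the eigenvalue: Bv = (1, 2) = 1·(1, 2), so λ = 1.
Then B^7 v = λ^7·v = 1^7·(1, 2) = 1·(1, 2) = (1, 2).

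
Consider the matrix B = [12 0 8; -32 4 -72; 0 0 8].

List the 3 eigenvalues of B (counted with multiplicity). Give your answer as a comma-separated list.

4, 8, 12

Set up det(μI - B) = 0.
Expanding the 3×3 determinant: p(μ) = μ^3 - 24μ^2 + 176μ - 384.
Try μ = 8: p(8) = 0, so 8 is a root.
Dividing by (μ - 8) leaves μ^2 - 16μ + 48.
The quadratic factors as (μ - 4)·(μ - 12).
Eigenvalues: 4, 8, 12.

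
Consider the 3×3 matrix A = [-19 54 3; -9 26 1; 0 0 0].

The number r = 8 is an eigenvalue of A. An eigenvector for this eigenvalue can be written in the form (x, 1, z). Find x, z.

We need (A - 8I)v = 0.
A - 8I = [[-27, 54, 3], [-9, 18, 1], [0, 0, -8]].
Row 1: (-27)·x + (54)·1 + (3)·z = 0
Row 2: (-9)·x + (18)·1 + (1)·z = 0
Row 3: (0)·x + (0)·1 + (-8)·z = 0
Solving gives x = 2, z = 0.
Check: A·(2, 1, 0) = (16, 8, 0) = 8·(2, 1, 0).

2, 0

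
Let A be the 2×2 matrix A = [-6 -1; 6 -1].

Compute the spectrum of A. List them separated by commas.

-4, -3

det(A - μI) = (-6 - μ)(-1 - μ) - (-1)·(6) = μ^2 + 7μ + 12.
This factors as (μ + 4)·(μ + 3) = 0.
Eigenvalues: -4, -3.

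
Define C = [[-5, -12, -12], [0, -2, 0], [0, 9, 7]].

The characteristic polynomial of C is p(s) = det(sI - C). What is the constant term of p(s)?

p(s) = s^3 - 39s - 70.
The constant term is -70.

-70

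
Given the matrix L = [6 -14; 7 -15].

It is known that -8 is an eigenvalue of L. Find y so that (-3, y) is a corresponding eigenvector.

-3

We need (L + 8I)v = 0.
L + 8I = [[14, -14], [7, -7]].
Row 1: (14)·-3 + (-14)·y = 0
Row 2: (7)·-3 + (-7)·y = 0
Solving gives y = -3.
Check: L·(-3, -3) = (24, 24) = -8·(-3, -3).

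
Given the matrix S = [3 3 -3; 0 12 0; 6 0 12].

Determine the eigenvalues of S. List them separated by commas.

6, 9, 12

Compute the characteristic polynomial p(s) = det(sI - S).
Expanding the 3×3 determinant: p(s) = s^3 - 27s^2 + 234s - 648.
Since p(6) = 0, s = 6 is a root.
Dividing by (s - 6) leaves s^2 - 21s + 108.
The quadratic factors as (s - 9)·(s - 12).
Eigenvalues: 6, 9, 12.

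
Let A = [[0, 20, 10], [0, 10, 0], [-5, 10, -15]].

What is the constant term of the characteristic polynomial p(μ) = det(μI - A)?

-500

p(0) = det(0·I − A) = det(−A) = (−1)^3·det(A).
det(A) = 500, so p(0) = -500.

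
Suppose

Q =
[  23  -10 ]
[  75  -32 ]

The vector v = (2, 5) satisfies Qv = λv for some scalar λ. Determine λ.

Compute Qv: Q·(2, 5) = (-4, -10).
Since Qv = λv, compare component 1: -4 = λ·2, so λ = -2.

-2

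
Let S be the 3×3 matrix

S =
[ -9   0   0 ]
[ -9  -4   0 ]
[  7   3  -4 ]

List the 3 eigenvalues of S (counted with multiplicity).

-9, -4, -4

S is lower triangular, so its eigenvalues are the diagonal entries.
Diagonal: -9, -4, -4.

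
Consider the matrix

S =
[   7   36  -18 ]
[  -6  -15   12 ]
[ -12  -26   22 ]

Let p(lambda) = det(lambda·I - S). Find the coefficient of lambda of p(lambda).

31

p(lambda) = lambda^3 - 14·lambda^2 + 31·lambda + 126.
The coefficient of lambda is 31.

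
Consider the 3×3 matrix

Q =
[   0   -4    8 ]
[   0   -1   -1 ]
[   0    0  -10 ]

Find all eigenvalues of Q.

Q is upper triangular, so its eigenvalues are the diagonal entries.
Diagonal: 0, -1, -10.

-10, -1, 0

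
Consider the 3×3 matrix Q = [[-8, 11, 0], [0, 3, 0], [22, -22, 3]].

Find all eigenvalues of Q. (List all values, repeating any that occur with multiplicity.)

Set up det(λI - Q) = 0.
Expanding along the first row, p(λ) = λ^3 + 2λ^2 - 39λ + 72.
Since p(3) = 0, λ = 3 is a root.
Factor out (λ - 3): p(λ) = (λ - 3)·(λ^2 + 5λ - 24).
The quadratic factors as (λ + 8)·(λ - 3).
Eigenvalues: -8, 3, 3.

-8, 3, 3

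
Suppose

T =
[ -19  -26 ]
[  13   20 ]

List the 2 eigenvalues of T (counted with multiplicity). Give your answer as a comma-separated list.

det(T - rI) = (-19 - r)(20 - r) - (-26)·(13) = r^2 - r - 42.
This factors as (r + 6)·(r - 7) = 0.
Eigenvalues: -6, 7.

-6, 7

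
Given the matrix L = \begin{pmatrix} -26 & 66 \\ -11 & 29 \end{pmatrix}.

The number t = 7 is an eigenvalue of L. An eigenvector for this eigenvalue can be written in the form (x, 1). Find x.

We need (L - 7I)v = 0.
L - 7I = [[-33, 66], [-11, 22]].
Row 1: (-33)·x + (66)·1 = 0
Row 2: (-11)·x + (22)·1 = 0
Solving gives x = 2.
Check: L·(2, 1) = (14, 7) = 7·(2, 1).

2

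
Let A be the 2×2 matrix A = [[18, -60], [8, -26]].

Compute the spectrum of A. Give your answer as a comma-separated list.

-6, -2

det(A - λI) = (18 - λ)(-26 - λ) - (-60)·(8) = λ^2 + 8λ + 12.
This factors as (λ + 6)·(λ + 2) = 0.
Eigenvalues: -6, -2.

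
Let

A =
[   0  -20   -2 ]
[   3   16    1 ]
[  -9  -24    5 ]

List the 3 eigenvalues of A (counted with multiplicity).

6, 7, 8

Compute the characteristic polynomial p(t) = det(tI - A).
Expanding the 3×3 determinant: p(t) = t^3 - 21t^2 + 146t - 336.
Since p(6) = 0, t = 6 is a root.
Factor out (t - 6): p(t) = (t - 6)·(t^2 - 15t + 56).
The quadratic factors as (t - 7)·(t - 8).
Eigenvalues: 6, 7, 8.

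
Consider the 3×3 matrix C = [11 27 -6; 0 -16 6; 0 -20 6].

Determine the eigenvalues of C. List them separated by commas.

The characteristic polynomial is p(μ) = det(μI - C).
Expanding along the first row, p(μ) = μ^3 - μ^2 - 86μ - 264.
Try μ = -4: p(-4) = 0, so -4 is a root.
Dividing by (μ + 4) leaves μ^2 - 5μ - 66.
The quadratic factors as (μ + 6)·(μ - 11).
Eigenvalues: -6, -4, 11.

-6, -4, 11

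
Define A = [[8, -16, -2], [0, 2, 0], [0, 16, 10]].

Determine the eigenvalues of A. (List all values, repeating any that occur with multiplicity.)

Set up det(λI - A) = 0.
Expanding the 3×3 determinant: p(λ) = λ^3 - 20λ^2 + 116λ - 160.
Since p(8) = 0, λ = 8 is a root.
Dividing by (λ - 8) leaves λ^2 - 12λ + 20.
The quadratic factors as (λ - 2)·(λ - 10).
Eigenvalues: 2, 8, 10.

2, 8, 10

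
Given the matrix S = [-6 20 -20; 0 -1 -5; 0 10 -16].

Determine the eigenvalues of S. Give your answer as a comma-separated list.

Compute the characteristic polynomial p(r) = det(rI - S).
Cofactor expansion gives p(r) = r^3 + 23r^2 + 168r + 396.
Rational-root test: r = -11 gives p(-11) = 0.
Factor out (r + 11): p(r) = (r + 11)·(r^2 + 12r + 36).
The quadratic factor is (r + 6)^2.
Eigenvalues: -11, -6, -6.

-11, -6, -6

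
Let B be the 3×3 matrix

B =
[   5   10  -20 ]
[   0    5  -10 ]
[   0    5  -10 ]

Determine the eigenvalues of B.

Compute the characteristic polynomial p(t) = det(tI - B).
Expanding the 3×3 determinant: p(t) = t^3 - 25t.
Try t = 0: p(0) = 0, so 0 is a root.
Dividing by t leaves t^2 - 25.
The quadratic factors as (t + 5)·(t - 5).
Eigenvalues: -5, 0, 5.

-5, 0, 5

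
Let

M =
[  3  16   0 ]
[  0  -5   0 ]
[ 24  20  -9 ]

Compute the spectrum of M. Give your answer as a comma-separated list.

Set up det(rI - M) = 0.
Expanding the 3×3 determinant: p(r) = r^3 + 11r^2 + 3r - 135.
Rational-root test: r = 3 gives p(3) = 0.
Dividing by (r - 3) leaves r^2 + 14r + 45.
The quadratic factors as (r + 9)·(r + 5).
Eigenvalues: -9, -5, 3.

-9, -5, 3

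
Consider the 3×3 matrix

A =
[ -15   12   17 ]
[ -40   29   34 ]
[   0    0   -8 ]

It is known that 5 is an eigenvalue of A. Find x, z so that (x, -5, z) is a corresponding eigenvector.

-3, 0

We need (A - 5I)v = 0.
A - 5I = [[-20, 12, 17], [-40, 24, 34], [0, 0, -13]].
Row 1: (-20)·x + (12)·-5 + (17)·z = 0
Row 2: (-40)·x + (24)·-5 + (34)·z = 0
Row 3: (0)·x + (0)·-5 + (-13)·z = 0
Solving gives x = -3, z = 0.
Check: A·(-3, -5, 0) = (-15, -25, 0) = 5·(-3, -5, 0).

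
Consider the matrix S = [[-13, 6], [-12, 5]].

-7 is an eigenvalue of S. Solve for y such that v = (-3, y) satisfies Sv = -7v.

-3

We need (S + 7I)v = 0.
S + 7I = [[-6, 6], [-12, 12]].
Row 1: (-6)·-3 + (6)·y = 0
Row 2: (-12)·-3 + (12)·y = 0
Solving gives y = -3.
Check: S·(-3, -3) = (21, 21) = -7·(-3, -3).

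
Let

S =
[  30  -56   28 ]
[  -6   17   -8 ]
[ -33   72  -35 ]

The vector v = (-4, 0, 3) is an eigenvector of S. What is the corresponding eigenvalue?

Compute Sv: S·(-4, 0, 3) = (-36, 0, 27).
Since Sv = λv, compare component 1: -36 = λ·-4, so λ = 9.

9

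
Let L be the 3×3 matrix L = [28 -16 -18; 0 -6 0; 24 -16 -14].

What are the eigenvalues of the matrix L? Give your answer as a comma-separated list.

Set up det(λI - L) = 0.
Expanding the 3×3 determinant: p(λ) = λ^3 - 8λ^2 - 44λ + 240.
Try λ = 4: p(4) = 0, so 4 is a root.
Dividing by (λ - 4) leaves λ^2 - 4λ - 60.
The quadratic factors as (λ + 6)·(λ - 10).
Eigenvalues: -6, 4, 10.

-6, 4, 10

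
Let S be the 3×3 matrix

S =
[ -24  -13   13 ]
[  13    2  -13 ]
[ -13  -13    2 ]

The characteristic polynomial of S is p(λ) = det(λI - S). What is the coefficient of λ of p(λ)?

p(λ) = λ^3 + 20λ^2 + 77λ - 242.
The coefficient of λ is 77.

77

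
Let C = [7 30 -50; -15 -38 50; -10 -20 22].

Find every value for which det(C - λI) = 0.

-8, -3, 2

The characteristic polynomial is p(λ) = det(λI - C).
Expanding along the first row, p(λ) = λ^3 + 9λ^2 + 2λ - 48.
Since p(-3) = 0, λ = -3 is a root.
Dividing by (λ + 3) leaves λ^2 + 6λ - 16.
The quadratic factors as (λ + 8)·(λ - 2).
Eigenvalues: -8, -3, 2.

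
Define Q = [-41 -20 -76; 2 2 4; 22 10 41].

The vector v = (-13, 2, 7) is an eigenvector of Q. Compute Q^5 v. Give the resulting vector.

First find the eigenvalue: Qv = (-39, 6, 21) = 3·(-13, 2, 7), so λ = 3.
Then Q^5 v = λ^5·v = 3^5·(-13, 2, 7) = 243·(-13, 2, 7) = (-3159, 486, 1701).

(-3159, 486, 1701)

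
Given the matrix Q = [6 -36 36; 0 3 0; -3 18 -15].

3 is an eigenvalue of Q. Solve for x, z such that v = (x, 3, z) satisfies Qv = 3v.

We need (Q - 3I)v = 0.
Q - 3I = [[3, -36, 36], [0, 0, 0], [-3, 18, -18]].
Row 1: (3)·x + (-36)·3 + (36)·z = 0
Row 2: (0)·x + (0)·3 + (0)·z = 0
Row 3: (-3)·x + (18)·3 + (-18)·z = 0
Solving gives x = 0, z = 3.
Check: Q·(0, 3, 3) = (0, 9, 9) = 3·(0, 3, 3).

0, 3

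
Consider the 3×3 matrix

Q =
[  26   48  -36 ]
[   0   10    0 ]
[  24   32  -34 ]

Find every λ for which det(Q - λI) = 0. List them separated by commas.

Set up det(rI - Q) = 0.
Cofactor expansion gives p(r) = r^3 - 2r^2 - 100r + 200.
Since p(-10) = 0, r = -10 is a root.
Dividing by (r + 10) leaves r^2 - 12r + 20.
The quadratic factors as (r - 2)·(r - 10).
Eigenvalues: -10, 2, 10.

-10, 2, 10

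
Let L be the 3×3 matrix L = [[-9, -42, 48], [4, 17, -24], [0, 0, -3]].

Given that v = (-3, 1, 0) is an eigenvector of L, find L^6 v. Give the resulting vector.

First find the eigenvalue: Lv = (-15, 5, 0) = 5·(-3, 1, 0), so λ = 5.
Then L^6 v = λ^6·v = 5^6·(-3, 1, 0) = 15625·(-3, 1, 0) = (-46875, 15625, 0).

(-46875, 15625, 0)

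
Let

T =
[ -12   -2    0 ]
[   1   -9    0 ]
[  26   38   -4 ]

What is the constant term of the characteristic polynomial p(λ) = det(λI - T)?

440

p(0) = det(0·I − T) = det(−T) = (−1)^3·det(T).
det(T) = -440, so p(0) = 440.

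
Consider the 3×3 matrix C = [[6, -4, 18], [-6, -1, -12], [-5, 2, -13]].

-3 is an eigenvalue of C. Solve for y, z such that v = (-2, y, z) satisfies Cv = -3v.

0, 1

We need (C + 3I)v = 0.
C + 3I = [[9, -4, 18], [-6, 2, -12], [-5, 2, -10]].
Row 1: (9)·-2 + (-4)·y + (18)·z = 0
Row 2: (-6)·-2 + (2)·y + (-12)·z = 0
Row 3: (-5)·-2 + (2)·y + (-10)·z = 0
Solving gives y = 0, z = 1.
Check: C·(-2, 0, 1) = (6, 0, -3) = -3·(-2, 0, 1).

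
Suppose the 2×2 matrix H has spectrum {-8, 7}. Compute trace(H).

-1

trace(H) is the sum of the eigenvalues: (-8) + (7) = -1.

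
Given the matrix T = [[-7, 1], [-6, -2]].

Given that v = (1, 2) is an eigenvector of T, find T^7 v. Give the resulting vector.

First find the eigenvalue: Tv = (-5, -10) = -5·(1, 2), so λ = -5.
Then T^7 v = λ^7·v = (-5)^7·(1, 2) = -78125·(1, 2) = (-78125, -156250).

(-78125, -156250)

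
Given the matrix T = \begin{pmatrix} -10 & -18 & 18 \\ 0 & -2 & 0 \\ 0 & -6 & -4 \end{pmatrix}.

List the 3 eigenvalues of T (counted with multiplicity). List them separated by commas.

Compute the characteristic polynomial p(t) = det(tI - T).
Cofactor expansion gives p(t) = t^3 + 16t^2 + 68t + 80.
Rational-root test: t = -2 gives p(-2) = 0.
Dividing by (t + 2) leaves t^2 + 14t + 40.
The quadratic factors as (t + 10)·(t + 4).
Eigenvalues: -10, -4, -2.

-10, -4, -2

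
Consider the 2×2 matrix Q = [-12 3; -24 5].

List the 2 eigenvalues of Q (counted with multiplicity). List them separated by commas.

det(Q - μI) = (-12 - μ)(5 - μ) - (3)·(-24) = μ^2 + 7μ + 12.
This factors as (μ + 4)·(μ + 3) = 0.
Eigenvalues: -4, -3.

-4, -3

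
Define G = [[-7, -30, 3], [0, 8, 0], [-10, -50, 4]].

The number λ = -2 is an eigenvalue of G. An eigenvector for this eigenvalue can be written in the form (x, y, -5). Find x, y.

-3, 0

We need (G + 2I)v = 0.
G + 2I = [[-5, -30, 3], [0, 10, 0], [-10, -50, 6]].
Row 1: (-5)·x + (-30)·y + (3)·-5 = 0
Row 2: (0)·x + (10)·y + (0)·-5 = 0
Row 3: (-10)·x + (-50)·y + (6)·-5 = 0
Solving gives x = -3, y = 0.
Check: G·(-3, 0, -5) = (6, 0, 10) = -2·(-3, 0, -5).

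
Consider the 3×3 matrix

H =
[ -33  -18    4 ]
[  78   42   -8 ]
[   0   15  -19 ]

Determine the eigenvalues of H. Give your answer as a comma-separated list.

The characteristic polynomial is p(r) = det(rI - H).
Expanding along the first row, p(r) = r^3 + 10r^2 - 33r - 378.
Try r = -9: p(-9) = 0, so -9 is a root.
Dividing by (r + 9) leaves r^2 + r - 42.
The quadratic factors as (r + 7)·(r - 6).
Eigenvalues: -9, -7, 6.

-9, -7, 6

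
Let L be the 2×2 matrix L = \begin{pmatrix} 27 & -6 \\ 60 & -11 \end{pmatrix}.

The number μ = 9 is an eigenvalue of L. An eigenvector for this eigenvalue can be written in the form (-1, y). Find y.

-3

We need (L - 9I)v = 0.
L - 9I = [[18, -6], [60, -20]].
Row 1: (18)·-1 + (-6)·y = 0
Row 2: (60)·-1 + (-20)·y = 0
Solving gives y = -3.
Check: L·(-1, -3) = (-9, -27) = 9·(-1, -3).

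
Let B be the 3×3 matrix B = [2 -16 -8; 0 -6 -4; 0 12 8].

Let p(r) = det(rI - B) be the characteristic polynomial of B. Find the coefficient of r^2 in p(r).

The coefficient of r^2 of det(rI - B) is −trace(B).
trace(B) = (2) + (-6) + (8) = 4, so the coefficient is -4.

-4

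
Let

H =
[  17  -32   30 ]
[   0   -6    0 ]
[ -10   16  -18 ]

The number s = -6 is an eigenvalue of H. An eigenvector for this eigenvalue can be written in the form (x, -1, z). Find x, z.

-4, 2

We need (H + 6I)v = 0.
H + 6I = [[23, -32, 30], [0, 0, 0], [-10, 16, -12]].
Row 1: (23)·x + (-32)·-1 + (30)·z = 0
Row 2: (0)·x + (0)·-1 + (0)·z = 0
Row 3: (-10)·x + (16)·-1 + (-12)·z = 0
Solving gives x = -4, z = 2.
Check: H·(-4, -1, 2) = (24, 6, -12) = -6·(-4, -1, 2).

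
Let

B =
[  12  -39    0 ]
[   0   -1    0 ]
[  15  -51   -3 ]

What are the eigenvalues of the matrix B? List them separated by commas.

-3, -1, 12

The characteristic polynomial is p(λ) = det(λI - B).
Cofactor expansion gives p(λ) = λ^3 - 8λ^2 - 45λ - 36.
Rational-root test: λ = -1 gives p(-1) = 0.
Dividing by (λ + 1) leaves λ^2 - 9λ - 36.
The quadratic factors as (λ + 3)·(λ - 12).
Eigenvalues: -3, -1, 12.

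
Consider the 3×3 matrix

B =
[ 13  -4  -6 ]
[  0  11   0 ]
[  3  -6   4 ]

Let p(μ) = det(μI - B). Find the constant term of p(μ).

p(μ) = μ^3 - 28μ^2 + 257μ - 770.
The constant term is -770.

-770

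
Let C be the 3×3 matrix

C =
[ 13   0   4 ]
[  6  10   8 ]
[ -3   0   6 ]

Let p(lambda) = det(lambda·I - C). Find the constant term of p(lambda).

-900

p(lambda) = lambda^3 - 29·lambda^2 + 280·lambda - 900.
The constant term is -900.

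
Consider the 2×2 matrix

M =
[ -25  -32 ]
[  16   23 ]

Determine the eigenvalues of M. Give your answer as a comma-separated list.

-9, 7

det(M - tI) = (-25 - t)(23 - t) - (-32)·(16) = t^2 + 2t - 63.
This factors as (t + 9)·(t - 7) = 0.
Eigenvalues: -9, 7.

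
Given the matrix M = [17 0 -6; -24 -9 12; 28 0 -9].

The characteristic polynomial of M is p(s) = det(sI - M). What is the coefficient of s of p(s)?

p(s) = s^3 + s^2 - 57s + 135.
The coefficient of s is -57.

-57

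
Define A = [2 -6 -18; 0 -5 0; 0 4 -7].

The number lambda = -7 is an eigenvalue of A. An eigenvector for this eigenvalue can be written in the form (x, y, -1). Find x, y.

-2, 0

We need (A + 7I)v = 0.
A + 7I = [[9, -6, -18], [0, 2, 0], [0, 4, 0]].
Row 1: (9)·x + (-6)·y + (-18)·-1 = 0
Row 2: (0)·x + (2)·y + (0)·-1 = 0
Row 3: (0)·x + (4)·y + (0)·-1 = 0
Solving gives x = -2, y = 0.
Check: A·(-2, 0, -1) = (14, 0, 7) = -7·(-2, 0, -1).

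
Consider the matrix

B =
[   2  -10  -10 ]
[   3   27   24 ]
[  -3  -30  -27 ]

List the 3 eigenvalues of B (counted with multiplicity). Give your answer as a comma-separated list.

The characteristic polynomial is p(t) = det(tI - B).
Expanding along the first row, p(t) = t^3 - 2t^2 - 9t + 18.
Try t = -3: p(-3) = 0, so -3 is a root.
Factor out (t + 3): p(t) = (t + 3)·(t^2 - 5t + 6).
The quadratic factors as (t - 2)·(t - 3).
Eigenvalues: -3, 2, 3.

-3, 2, 3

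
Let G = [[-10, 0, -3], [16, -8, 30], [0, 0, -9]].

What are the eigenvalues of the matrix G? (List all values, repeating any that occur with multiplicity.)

Set up det(λI - G) = 0.
Cofactor expansion gives p(λ) = λ^3 + 27λ^2 + 242λ + 720.
Since p(-8) = 0, λ = -8 is a root.
Factor out (λ + 8): p(λ) = (λ + 8)·(λ^2 + 19λ + 90).
The quadratic factors as (λ + 10)·(λ + 9).
Eigenvalues: -10, -9, -8.

-10, -9, -8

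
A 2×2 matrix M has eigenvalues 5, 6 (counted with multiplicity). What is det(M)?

det(M) is the product of the eigenvalues: (5) · (6) = 30.

30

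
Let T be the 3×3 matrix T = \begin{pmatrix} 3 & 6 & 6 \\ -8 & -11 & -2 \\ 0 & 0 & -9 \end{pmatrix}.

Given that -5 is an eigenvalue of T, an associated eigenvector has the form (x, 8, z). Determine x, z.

-6, 0

We need (T + 5I)v = 0.
T + 5I = [[8, 6, 6], [-8, -6, -2], [0, 0, -4]].
Row 1: (8)·x + (6)·8 + (6)·z = 0
Row 2: (-8)·x + (-6)·8 + (-2)·z = 0
Row 3: (0)·x + (0)·8 + (-4)·z = 0
Solving gives x = -6, z = 0.
Check: T·(-6, 8, 0) = (30, -40, 0) = -5·(-6, 8, 0).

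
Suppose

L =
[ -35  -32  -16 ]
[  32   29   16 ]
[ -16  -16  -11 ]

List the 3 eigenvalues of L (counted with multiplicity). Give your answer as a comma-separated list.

-11, -3, -3

Set up det(tI - L) = 0.
Expanding the 3×3 determinant: p(t) = t^3 + 17t^2 + 75t + 99.
Try t = -3: p(-3) = 0, so -3 is a root.
Factor out (t + 3): p(t) = (t + 3)·(t^2 + 14t + 33).
The quadratic factors as (t + 11)·(t + 3).
Eigenvalues: -11, -3, -3.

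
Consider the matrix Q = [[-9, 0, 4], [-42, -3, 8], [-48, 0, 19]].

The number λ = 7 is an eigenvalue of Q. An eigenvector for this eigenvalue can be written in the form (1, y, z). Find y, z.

We need (Q - 7I)v = 0.
Q - 7I = [[-16, 0, 4], [-42, -10, 8], [-48, 0, 12]].
Row 1: (-16)·1 + (0)·y + (4)·z = 0
Row 2: (-42)·1 + (-10)·y + (8)·z = 0
Row 3: (-48)·1 + (0)·y + (12)·z = 0
Solving gives y = -1, z = 4.
Check: Q·(1, -1, 4) = (7, -7, 28) = 7·(1, -1, 4).

-1, 4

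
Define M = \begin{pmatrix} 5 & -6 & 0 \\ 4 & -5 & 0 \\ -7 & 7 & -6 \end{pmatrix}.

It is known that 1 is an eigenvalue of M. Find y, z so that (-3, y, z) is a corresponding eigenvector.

-2, 1

We need (M - 1I)v = 0.
M - 1I = [[4, -6, 0], [4, -6, 0], [-7, 7, -7]].
Row 1: (4)·-3 + (-6)·y + (0)·z = 0
Row 2: (4)·-3 + (-6)·y + (0)·z = 0
Row 3: (-7)·-3 + (7)·y + (-7)·z = 0
Solving gives y = -2, z = 1.
Check: M·(-3, -2, 1) = (-3, -2, 1) = 1·(-3, -2, 1).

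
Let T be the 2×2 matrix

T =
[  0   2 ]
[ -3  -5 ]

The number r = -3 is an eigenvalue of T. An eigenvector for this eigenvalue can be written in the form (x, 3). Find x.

We need (T + 3I)v = 0.
T + 3I = [[3, 2], [-3, -2]].
Row 1: (3)·x + (2)·3 = 0
Row 2: (-3)·x + (-2)·3 = 0
Solving gives x = -2.
Check: T·(-2, 3) = (6, -9) = -3·(-2, 3).

-2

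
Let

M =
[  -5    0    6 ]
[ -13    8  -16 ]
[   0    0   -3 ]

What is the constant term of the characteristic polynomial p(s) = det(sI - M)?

p(0) = det(0·I − M) = det(−M) = (−1)^3·det(M).
det(M) = 120, so p(0) = -120.

-120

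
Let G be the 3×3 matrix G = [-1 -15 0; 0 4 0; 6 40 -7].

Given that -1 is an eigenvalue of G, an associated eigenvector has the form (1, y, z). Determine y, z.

0, 1

We need (G + 1I)v = 0.
G + 1I = [[0, -15, 0], [0, 5, 0], [6, 40, -6]].
Row 1: (0)·1 + (-15)·y + (0)·z = 0
Row 2: (0)·1 + (5)·y + (0)·z = 0
Row 3: (6)·1 + (40)·y + (-6)·z = 0
Solving gives y = 0, z = 1.
Check: G·(1, 0, 1) = (-1, 0, -1) = -1·(1, 0, 1).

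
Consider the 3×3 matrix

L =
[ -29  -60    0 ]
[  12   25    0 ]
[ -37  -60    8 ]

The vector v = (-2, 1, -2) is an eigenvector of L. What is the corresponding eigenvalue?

1

Compute Lv: L·(-2, 1, -2) = (-2, 1, -2).
Since Lv = λv, compare component 1: -2 = λ·-2, so λ = 1.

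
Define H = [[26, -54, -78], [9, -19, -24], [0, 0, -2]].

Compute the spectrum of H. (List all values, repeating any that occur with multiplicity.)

Compute the characteristic polynomial p(λ) = det(λI - H).
Cofactor expansion gives p(λ) = λ^3 - 5λ^2 - 22λ - 16.
Since p(-2) = 0, λ = -2 is a root.
Dividing by (λ + 2) leaves λ^2 - 7λ - 8.
The quadratic factors as (λ + 1)·(λ - 8).
Eigenvalues: -2, -1, 8.

-2, -1, 8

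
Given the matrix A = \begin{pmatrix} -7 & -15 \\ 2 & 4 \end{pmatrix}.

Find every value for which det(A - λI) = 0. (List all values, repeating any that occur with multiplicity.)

-2, -1

det(A - λI) = (-7 - λ)(4 - λ) - (-15)·(2) = λ^2 + 3λ + 2.
This factors as (λ + 2)·(λ + 1) = 0.
Eigenvalues: -2, -1.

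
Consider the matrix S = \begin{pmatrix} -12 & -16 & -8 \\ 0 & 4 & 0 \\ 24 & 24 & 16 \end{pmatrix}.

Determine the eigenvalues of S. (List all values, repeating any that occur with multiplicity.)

0, 4, 4

The characteristic polynomial is p(r) = det(rI - S).
Expanding along the first row, p(r) = r^3 - 8r^2 + 16r.
Rational-root test: r = 0 gives p(0) = 0.
Factor out r: p(r) = r·(r^2 - 8r + 16).
The quadratic factor is (r - 4)^2.
Eigenvalues: 0, 4, 4.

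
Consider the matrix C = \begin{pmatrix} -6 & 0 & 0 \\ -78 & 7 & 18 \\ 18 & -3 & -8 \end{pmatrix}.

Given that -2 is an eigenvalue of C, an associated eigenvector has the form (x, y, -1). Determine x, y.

0, 2

We need (C + 2I)v = 0.
C + 2I = [[-4, 0, 0], [-78, 9, 18], [18, -3, -6]].
Row 1: (-4)·x + (0)·y + (0)·-1 = 0
Row 2: (-78)·x + (9)·y + (18)·-1 = 0
Row 3: (18)·x + (-3)·y + (-6)·-1 = 0
Solving gives x = 0, y = 2.
Check: C·(0, 2, -1) = (0, -4, 2) = -2·(0, 2, -1).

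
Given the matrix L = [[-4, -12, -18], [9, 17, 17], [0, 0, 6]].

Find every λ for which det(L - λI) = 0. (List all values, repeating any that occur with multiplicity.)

Compute the characteristic polynomial p(λ) = det(λI - L).
Expanding the 3×3 determinant: p(λ) = λ^3 - 19λ^2 + 118λ - 240.
Rational-root test: λ = 5 gives p(5) = 0.
Dividing by (λ - 5) leaves λ^2 - 14λ + 48.
The quadratic factors as (λ - 6)·(λ - 8).
Eigenvalues: 5, 6, 8.

5, 6, 8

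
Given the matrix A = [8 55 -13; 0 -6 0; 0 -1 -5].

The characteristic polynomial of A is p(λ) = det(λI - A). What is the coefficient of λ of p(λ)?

-58

p(λ) = λ^3 + 3λ^2 - 58λ - 240.
The coefficient of λ is -58.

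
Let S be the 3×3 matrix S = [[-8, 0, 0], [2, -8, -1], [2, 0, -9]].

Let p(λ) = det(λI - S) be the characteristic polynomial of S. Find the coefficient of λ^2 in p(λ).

The coefficient of λ^2 of det(λI - S) is −trace(S).
trace(S) = (-8) + (-8) + (-9) = -25, so the coefficient is 25.

25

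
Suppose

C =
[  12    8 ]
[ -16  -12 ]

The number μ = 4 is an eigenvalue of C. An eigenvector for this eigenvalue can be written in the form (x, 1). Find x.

We need (C - 4I)v = 0.
C - 4I = [[8, 8], [-16, -16]].
Row 1: (8)·x + (8)·1 = 0
Row 2: (-16)·x + (-16)·1 = 0
Solving gives x = -1.
Check: C·(-1, 1) = (-4, 4) = 4·(-1, 1).

-1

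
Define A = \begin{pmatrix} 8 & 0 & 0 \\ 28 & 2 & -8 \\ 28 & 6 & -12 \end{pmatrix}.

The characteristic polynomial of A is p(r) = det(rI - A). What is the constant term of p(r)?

-192

p(r) = r^3 + 2r^2 - 56r - 192.
The constant term is -192.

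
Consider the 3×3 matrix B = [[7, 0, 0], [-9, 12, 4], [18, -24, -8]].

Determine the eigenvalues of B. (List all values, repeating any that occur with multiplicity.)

0, 4, 7

The characteristic polynomial is p(lambda) = det(lambda·I - B).
Cofactor expansion gives p(lambda) = lambda^3 - 11·lambda^2 + 28·lambda.
Try lambda = 0: p(0) = 0, so 0 is a root.
Factor out lambda: p(lambda) = lambda·(lambda^2 - 11·lambda + 28).
The quadratic factors as (lambda - 4)·(lambda - 7).
Eigenvalues: 0, 4, 7.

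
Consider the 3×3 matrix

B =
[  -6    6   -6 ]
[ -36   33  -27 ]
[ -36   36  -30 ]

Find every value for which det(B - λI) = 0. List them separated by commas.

-6, -3, 6

The characteristic polynomial is p(lambda) = det(lambda·I - B).
Cofactor expansion gives p(lambda) = lambda^3 + 3·lambda^2 - 36·lambda - 108.
Rational-root test: lambda = -6 gives p(-6) = 0.
Dividing by (lambda + 6) leaves lambda^2 - 3·lambda - 18.
The quadratic factors as (lambda + 3)·(lambda - 6).
Eigenvalues: -6, -3, 6.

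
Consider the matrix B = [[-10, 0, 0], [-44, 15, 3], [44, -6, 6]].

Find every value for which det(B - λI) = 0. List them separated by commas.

Set up det(rI - B) = 0.
Expanding the 3×3 determinant: p(r) = r^3 - 11r^2 - 102r + 1080.
Since p(-10) = 0, r = -10 is a root.
Dividing by (r + 10) leaves r^2 - 21r + 108.
The quadratic factors as (r - 9)·(r - 12).
Eigenvalues: -10, 9, 12.

-10, 9, 12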